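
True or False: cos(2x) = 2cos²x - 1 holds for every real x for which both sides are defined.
True.

Claim: cos(2x) = 2cos²x - 1.
Reasoning: cos(2x) = cos²x - sin²x. Replace sin²x by 1 - cos²x: cos²x - (1 - cos²x) = 2cos²x - 1.
So the two sides agree for every real x for which both sides are defined.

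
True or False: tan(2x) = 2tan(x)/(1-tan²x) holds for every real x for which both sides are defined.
Claim: tan(2x) = 2tan(x)/(1-tan²x).
Reasoning: tan(2x) = sin(2x)/cos(2x) = 2sin(x)cos(x) / (cos²x - sin²x). Divide numerator and denominator by cos²x: 2tan(x) / (1 - tan²x).
So the two sides agree for every real x for which both sides are defined.

Conclusion: True.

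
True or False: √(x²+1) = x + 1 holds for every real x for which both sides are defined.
Claim: √(x²+1) = x + 1.
Test a specific point where both sides are defined: x = 1/2.
LHS = √(x²+1) ≈ 1.1180
RHS = x + 1 ≈ 1.5000
Since 1.1180 ≠ 1.5000, the equation fails at this point, so it cannot hold for every real x for which both sides are defined.
(x+1)² = x² + 2x + 1 ≠ x² + 1 unless x = 0.

Conclusion: False.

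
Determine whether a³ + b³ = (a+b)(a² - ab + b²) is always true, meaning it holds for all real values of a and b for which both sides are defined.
Claim: a³ + b³ = (a+b)(a² - ab + b²).
Reasoning: Expand the right side: (a+b)(a² - ab + b²) = a³ - a²b + ab² + a²b - ab² + b³ = a³ + b³ (the middle terms cancel in pairs).
So the two sides agree for all real values of a and b for which both sides are defined.

Conclusion: Yes, this is an identity.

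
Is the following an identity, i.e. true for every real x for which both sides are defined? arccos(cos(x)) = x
Claim: arccos(cos(x)) = x.
Test a specific point where both sides are defined: x = -π/3.
LHS = arccos(cos(x)) ≈ 1.0472
RHS = x ≈ -1.0472
Since 1.0472 ≠ -1.0472, the equation fails at this point, so it cannot hold for every real x for which both sides are defined.
arccos only returns values in [0, π], so arccos(cos(x)) = x holds only for x in that interval, not for all real x.

Conclusion: No, this is NOT an identity.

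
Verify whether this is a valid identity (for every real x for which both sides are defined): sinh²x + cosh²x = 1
Claim: sinh²x + cosh²x = 1.
Test a specific point where both sides are defined: x = 3.
LHS = sinh²x + cosh²x ≈ 201.7156
RHS = 1 ≈ 1.0000
Since 201.7156 ≠ 1.0000, the equation fails at this point, so it cannot hold for every real x for which both sides are defined.
The correct hyperbolic identity is cosh²x - sinh²x = 1 (a difference); the sum sinh²x + cosh²x equals cosh(2x).

Conclusion: No, this is NOT an identity.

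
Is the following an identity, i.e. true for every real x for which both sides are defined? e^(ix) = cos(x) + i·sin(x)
Yes, this is an identity.

Claim: e^(ix) = cos(x) + i·sin(x).
Reasoning: Euler's formula. Expand e^(ix) = Σ (ix)^k / k!. Since i² = -1, the even-k terms are Σ (-1)^m x^(2m)/(2m)! = cos(x) and the odd-k terms are i · Σ (-1)^m x^(2m+1)/(2m+1)! = i·sin(x).
So the two sides agree for every real x for which both sides are defined.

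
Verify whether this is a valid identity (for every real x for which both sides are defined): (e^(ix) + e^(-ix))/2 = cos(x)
Claim: (e^(ix) + e^(-ix))/2 = cos(x).
Reasoning: By Euler's formula e^(ix) = cos(x) + i·sin(x) and e^(-ix) = cos(x) - i·sin(x). Adding cancels the sine terms: e^(ix) + e^(-ix) = 2cos(x); divide by 2.
So the two sides agree for every real x for which both sides are defined.

Conclusion: Yes, this is an identity.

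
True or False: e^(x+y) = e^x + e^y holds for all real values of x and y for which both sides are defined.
Claim: e^(x+y) = e^x + e^y.
Test a specific point where both sides are defined: x = -1, y = -2.
LHS = e^(x+y) ≈ 0.0498
RHS = e^x + e^y ≈ 0.5032
Since 0.0498 ≠ 0.5032, the equation fails at this point, so it cannot hold for all real values of x and y for which both sides are defined.
The correct rule is e^(x+y) = e^x · e^y (a product, not a sum).

Conclusion: False.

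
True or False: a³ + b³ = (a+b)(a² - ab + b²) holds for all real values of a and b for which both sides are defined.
True.

Claim: a³ + b³ = (a+b)(a² - ab + b²).
Reasoning: Expand the right side: (a+b)(a² - ab + b²) = a³ - a²b + ab² + a²b - ab² + b³ = a³ + b³ (the middle terms cancel in pairs).
So the two sides agree for all real values of a and b for which both sides are defined.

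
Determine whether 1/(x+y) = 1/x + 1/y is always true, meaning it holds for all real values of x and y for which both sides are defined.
Claim: 1/(x+y) = 1/x + 1/y.
Test a specific point where both sides are defined: x = 4, y = -3.
LHS = 1/(x+y) ≈ 1.0000
RHS = 1/x + 1/y ≈ -0.0833
Since 1.0000 ≠ -0.0833, the equation fails at this point, so it cannot hold for all real values of x and y for which both sides are defined.
1/x + 1/y = (x+y)/(xy), which is not 1/(x+y).

Conclusion: No, this is NOT an identity.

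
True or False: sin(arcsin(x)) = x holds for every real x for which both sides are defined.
True.

Claim: sin(arcsin(x)) = x.
Reasoning: For -1 ≤ x ≤ 1 (where arcsin is defined), arcsin(x) is by definition an angle whose sine equals x. Taking the sine of that angle returns x. (Note the other order, arcsin(sin x) = x, is NOT an identity.)
So the two sides agree for every real x for which both sides are defined.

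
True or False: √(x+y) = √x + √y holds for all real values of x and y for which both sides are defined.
Claim: √(x+y) = √x + √y.
Test a specific point where both sides are defined: x = 4, y = 5.
LHS = √(x+y) ≈ 3.0000
RHS = √x + √y ≈ 4.2361
Since 3.0000 ≠ 4.2361, the equation fails at this point, so it cannot hold for all real values of x and y for which both sides are defined.
Squaring the right side gives x + 2√(xy) + y, not x + y.

Conclusion: False.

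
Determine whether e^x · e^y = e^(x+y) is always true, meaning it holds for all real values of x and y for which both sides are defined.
Yes, this is an identity.

Claim: e^x · e^y = e^(x+y).
Reasoning: This is the law of exponents for a common base: multiplying powers adds exponents. E.g. from the series, (Σ x^j/j!)(Σ y^k/k!) = Σ_m (Σ_{j+k=m} x^j y^k/(j!k!)) = Σ_m (x+y)^m/m! by the binomial theorem.
So the two sides agree for all real values of x and y for which both sides are defined.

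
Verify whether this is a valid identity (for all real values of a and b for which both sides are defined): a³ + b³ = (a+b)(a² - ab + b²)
Yes, this is an identity.

Claim: a³ + b³ = (a+b)(a² - ab + b²).
Reasoning: Expand the right side: (a+b)(a² - ab + b²) = a³ - a²b + ab² + a²b - ab² + b³ = a³ + b³ (the middle terms cancel in pairs).
So the two sides agree for all real values of a and b for which both sides are defined.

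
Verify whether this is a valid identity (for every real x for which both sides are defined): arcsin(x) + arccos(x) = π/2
Claim: arcsin(x) + arccos(x) = π/2.
Reasoning: Both sides are defined for -1 ≤ x ≤ 1. Let θ = arcsin(x), so sin θ = x and θ ∈ [-π/2, π/2]. Then cos(π/2 - θ) = sin θ = x and π/2 - θ ∈ [0, π], which is exactly the range of arccos, so arccos(x) = π/2 - θ. Adding: arcsin(x) + arccos(x) = θ + (π/2 - θ) = π/2.
So the two sides agree for every real x for which both sides are defined.

Conclusion: Yes, this is an identity.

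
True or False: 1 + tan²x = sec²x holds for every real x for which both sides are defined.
Claim: 1 + tan²x = sec²x.
Reasoning: Start from sin²x + cos²x = 1 and divide every term by cos²x (allowed wherever tan x and sec x are defined): tan²x + 1 = 1/cos²x = sec²x.
So the two sides agree for every real x for which both sides are defined.

Conclusion: True.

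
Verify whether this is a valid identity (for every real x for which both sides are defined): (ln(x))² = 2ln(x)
No, this is NOT an identity.

Claim: (ln(x))² = 2ln(x).
Test a specific point where both sides are defined: x = 3.
LHS = (ln(x))² ≈ 1.2069
RHS = 2ln(x) ≈ 2.1972
Since 1.2069 ≠ 2.1972, the equation fails at this point, so it cannot hold for every real x for which both sides are defined.
2ln(x) equals ln(x²), which is not the same as (ln x)².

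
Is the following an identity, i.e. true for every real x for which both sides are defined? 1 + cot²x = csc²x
Claim: 1 + cot²x = csc²x.
Reasoning: Start from sin²x + cos²x = 1 and divide every term by sin²x (allowed wherever cot x and csc x are defined): 1 + cot²x = 1/sin²x = csc²x.
So the two sides agree for every real x for which both sides are defined.

Conclusion: Yes, this is an identity.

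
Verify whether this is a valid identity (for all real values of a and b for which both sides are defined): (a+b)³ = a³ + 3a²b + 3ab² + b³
Yes, this is an identity.

Claim: (a+b)³ = a³ + 3a²b + 3ab² + b³.
Reasoning: (a+b)³ = (a+b)(a+b)² = (a+b)(a² + 2ab + b²) = a³ + 2a²b + ab² + a²b + 2ab² + b³ = a³ + 3a²b + 3ab² + b³.
So the two sides agree for all real values of a and b for which both sides are defined.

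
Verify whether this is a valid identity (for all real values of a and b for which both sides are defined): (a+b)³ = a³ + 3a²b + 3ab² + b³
Yes, this is an identity.

Claim: (a+b)³ = a³ + 3a²b + 3ab² + b³.
Reasoning: (a+b)³ = (a+b)(a+b)² = (a+b)(a² + 2ab + b²) = a³ + 2a²b + ab² + a²b + 2ab² + b³ = a³ + 3a²b + 3ab² + b³.
So the two sides agree for all real values of a and b for which both sides are defined.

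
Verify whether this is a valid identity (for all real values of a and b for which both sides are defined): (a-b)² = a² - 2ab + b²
Yes, this is an identity.

Claim: (a-b)² = a² - 2ab + b².
Reasoning: Expand: (a-b)² = (a-b)(a-b) = a·a - a·b - b·a + b·b = a² - 2ab + b².
So the two sides agree for all real values of a and b for which both sides are defined.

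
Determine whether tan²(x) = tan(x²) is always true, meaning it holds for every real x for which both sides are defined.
No, this is NOT an identity.

Claim: tan²(x) = tan(x²).
Test a specific point where both sides are defined: x = -π/3.
LHS = tan²(x) ≈ 3.0000
RHS = tan(x²) ≈ 1.9485
Since 3.0000 ≠ 1.9485, the equation fails at this point, so it cannot hold for every real x for which both sides are defined.
tan²(x) means (tan x)², squaring the output; tan(x²) squares the input. These are different functions.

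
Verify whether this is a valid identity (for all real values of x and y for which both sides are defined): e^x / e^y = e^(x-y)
Claim: e^x / e^y = e^(x-y).
Reasoning: 1/e^y = e^(-y), so e^x / e^y = e^x · e^(-y) = e^(x + (-y)) = e^(x-y) by the product rule for exponents.
So the two sides agree for all real values of x and y for which both sides are defined.

Conclusion: Yes, this is an identity.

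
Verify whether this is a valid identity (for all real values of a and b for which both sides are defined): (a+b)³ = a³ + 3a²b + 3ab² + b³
Yes, this is an identity.

Claim: (a+b)³ = a³ + 3a²b + 3ab² + b³.
Reasoning: (a+b)³ = (a+b)(a+b)² = (a+b)(a² + 2ab + b²) = a³ + 2a²b + ab² + a²b + 2ab² + b³ = a³ + 3a²b + 3ab² + b³.
So the two sides agree for all real values of a and b for which both sides are defined.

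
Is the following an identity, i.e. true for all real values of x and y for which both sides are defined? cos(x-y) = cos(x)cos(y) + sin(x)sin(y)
Yes, this is an identity.

Claim: cos(x-y) = cos(x)cos(y) + sin(x)sin(y).
Reasoning: Replace y by -y in cos(x+y) = cos(x)cos(y) - sin(x)sin(y) and use cos(-y) = cos(y), sin(-y) = -sin(y): cos(x-y) = cos(x)cos(y) + sin(x)sin(y).
So the two sides agree for all real values of x and y for which both sides are defined.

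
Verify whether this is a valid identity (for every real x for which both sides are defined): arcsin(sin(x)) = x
No, this is NOT an identity.

Claim: arcsin(sin(x)) = x.
Test a specific point where both sides are defined: x = 2π/3.
LHS = arcsin(sin(x)) ≈ 1.0472
RHS = x ≈ 2.0944
Since 1.0472 ≠ 2.0944, the equation fails at this point, so it cannot hold for every real x for which both sides are defined.
arcsin only returns values in [-π/2, π/2], so arcsin(sin(x)) = x holds only for x in that interval, not for all real x.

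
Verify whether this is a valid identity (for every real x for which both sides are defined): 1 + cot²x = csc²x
Claim: 1 + cot²x = csc²x.
Reasoning: Start from sin²x + cos²x = 1 and divide every term by sin²x (allowed wherever cot x and csc x are defined): 1 + cot²x = 1/sin²x = csc²x.
So the two sides agree for every real x for which both sides are defined.

Conclusion: Yes, this is an identity.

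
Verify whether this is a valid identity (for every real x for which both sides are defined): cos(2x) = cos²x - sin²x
Yes, this is an identity.

Claim: cos(2x) = cos²x - sin²x.
Reasoning: Put y = x in the addition formula cos(x+y) = cos(x)cos(y) - sin(x)sin(y): cos(2x) = cos²x - sin²x.
So the two sides agree for every real x for which both sides are defined.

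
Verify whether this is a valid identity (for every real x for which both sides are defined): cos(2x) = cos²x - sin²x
Claim: cos(2x) = cos²x - sin²x.
Reasoning: Put y = x in the addition formula cos(x+y) = cos(x)cos(y) - sin(x)sin(y): cos(2x) = cos²x - sin²x.
So the two sides agree for every real x for which both sides are defined.

Conclusion: Yes, this is an identity.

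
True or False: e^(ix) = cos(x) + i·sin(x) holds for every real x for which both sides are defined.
Claim: e^(ix) = cos(x) + i·sin(x).
Reasoning: Euler's formula. Expand e^(ix) = Σ (ix)^k / k!. Since i² = -1, the even-k terms are Σ (-1)^m x^(2m)/(2m)! = cos(x) and the odd-k terms are i · Σ (-1)^m x^(2m+1)/(2m+1)! = i·sin(x).
So the two sides agree for every real x for which both sides are defined.

Conclusion: True.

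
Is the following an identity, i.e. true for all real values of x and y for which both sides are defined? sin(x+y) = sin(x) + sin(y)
No, this is NOT an identity.

Claim: sin(x+y) = sin(x) + sin(y).
Test a specific point where both sides are defined: x = π, y = 2π/3.
LHS = sin(x+y) ≈ -0.8660
RHS = sin(x) + sin(y) ≈ 0.8660
Since -0.8660 ≠ 0.8660, the equation fails at this point, so it cannot hold for all real values of x and y for which both sides are defined.
The correct expansion is sin(x+y) = sin(x)cos(y) + cos(x)sin(y); sine is not additive.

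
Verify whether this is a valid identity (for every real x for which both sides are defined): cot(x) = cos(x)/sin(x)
Yes, this is an identity.

Claim: cot(x) = cos(x)/sin(x).
Reasoning: cot(x) is defined as 1/tan(x) = 1/(sin(x)/cos(x)) = cos(x)/sin(x), wherever sin(x) ≠ 0.
So the two sides agree for every real x for which both sides are defined.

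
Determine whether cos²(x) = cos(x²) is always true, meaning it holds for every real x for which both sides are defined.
Claim: cos²(x) = cos(x²).
Test a specific point where both sides are defined: x = -π/4.
LHS = cos²(x) ≈ 0.5000
RHS = cos(x²) ≈ 0.8157
Since 0.5000 ≠ 0.8157, the equation fails at this point, so it cannot hold for every real x for which both sides are defined.
cos²(x) means (cos x)², squaring the output; cos(x²) squares the input. These are different functions.

Conclusion: No, this is NOT an identity.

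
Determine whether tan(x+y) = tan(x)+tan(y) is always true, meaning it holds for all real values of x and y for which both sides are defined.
Claim: tan(x+y) = tan(x)+tan(y).
Test a specific point where both sides are defined: x = π/4, y = π/3.
LHS = tan(x+y) ≈ -3.7321
RHS = tan(x)+tan(y) ≈ 2.7321
Since -3.7321 ≠ 2.7321, the equation fails at this point, so it cannot hold for all real values of x and y for which both sides are defined.
The correct formula is tan(x+y) = (tan(x) + tan(y))/(1 - tan(x)tan(y)).

Conclusion: No, this is NOT an identity.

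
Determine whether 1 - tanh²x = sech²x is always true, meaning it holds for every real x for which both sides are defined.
Claim: 1 - tanh²x = sech²x.
Reasoning: Divide cosh²x - sinh²x = 1 through by cosh²x (never zero): 1 - tanh²x = 1/cosh²x = sech²x.
So the two sides agree for every real x for which both sides are defined.

Conclusion: Yes, this is an identity.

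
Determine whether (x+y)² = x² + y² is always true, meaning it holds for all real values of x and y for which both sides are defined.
Claim: (x+y)² = x² + y².
Test a specific point where both sides are defined: x = 1, y = -1.
LHS = (x+y)² ≈ 0.0000
RHS = x² + y² ≈ 2.0000
Since 0.0000 ≠ 2.0000, the equation fails at this point, so it cannot hold for all real values of x and y for which both sides are defined.
The correct expansion is (x+y)² = x² + 2xy + y²; the cross term 2xy is missing.

Conclusion: No, this is NOT an identity.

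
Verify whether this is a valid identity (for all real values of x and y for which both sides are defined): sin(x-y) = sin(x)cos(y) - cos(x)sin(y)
Claim: sin(x-y) = sin(x)cos(y) - cos(x)sin(y).
Reasoning: Replace y by -y in sin(x+y) = sin(x)cos(y) + cos(x)sin(y) and use cos(-y) = cos(y), sin(-y) = -sin(y): sin(x-y) = sin(x)cos(y) - cos(x)sin(y).
So the two sides agree for all real values of x and y for which both sides are defined.

Conclusion: Yes, this is an identity.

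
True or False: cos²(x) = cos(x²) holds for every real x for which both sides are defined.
False.

Claim: cos²(x) = cos(x²).
Test a specific point where both sides are defined: x = -π/6.
LHS = cos²(x) ≈ 0.7500
RHS = cos(x²) ≈ 0.9627
Since 0.7500 ≠ 0.9627, the equation fails at this point, so it cannot hold for every real x for which both sides are defined.
cos²(x) means (cos x)², squaring the output; cos(x²) squares the input. These are different functions.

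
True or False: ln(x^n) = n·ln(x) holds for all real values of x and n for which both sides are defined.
Claim: ln(x^n) = n·ln(x).
Reasoning: The right side requires x > 0. For x > 0, x^n = (e^(ln x))^n = e^(n·ln x), so taking ln of both sides gives ln(x^n) = n·ln(x).
So the two sides agree for all real values of x and n for which both sides are defined.

Conclusion: True.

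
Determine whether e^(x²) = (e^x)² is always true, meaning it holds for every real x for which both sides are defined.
No, this is NOT an identity.

Claim: e^(x²) = (e^x)².
Test a specific point where both sides are defined: x = 1/2.
LHS = e^(x²) ≈ 1.2840
RHS = (e^x)² ≈ 2.7183
Since 1.2840 ≠ 2.7183, the equation fails at this point, so it cannot hold for every real x for which both sides are defined.
(e^x)² = e^(2x), and 2x ≠ x² in general.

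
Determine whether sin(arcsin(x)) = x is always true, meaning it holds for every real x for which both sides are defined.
Yes, this is an identity.

Claim: sin(arcsin(x)) = x.
Reasoning: For -1 ≤ x ≤ 1 (where arcsin is defined), arcsin(x) is by definition an angle whose sine equals x. Taking the sine of that angle returns x. (Note the other order, arcsin(sin x) = x, is NOT an identity.)
So the two sides agree for every real x for which both sides are defined.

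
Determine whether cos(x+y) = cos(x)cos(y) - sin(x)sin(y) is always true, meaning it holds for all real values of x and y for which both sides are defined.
Yes, this is an identity.

Claim: cos(x+y) = cos(x)cos(y) - sin(x)sin(y).
Reasoning: By Euler's formula e^(i(x+y)) = e^(ix)·e^(iy) = (cos x + i·sin x)(cos y + i·sin y). The real part of the left side is cos(x+y); the real part of the product is cos(x)cos(y) - sin(x)sin(y) (since i·i = -1).
So the two sides agree for all real values of x and y for which both sides are defined.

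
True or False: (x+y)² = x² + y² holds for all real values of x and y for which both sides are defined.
Claim: (x+y)² = x² + y².
Test a specific point where both sides are defined: x = 3/2, y = 3/2.
LHS = (x+y)² ≈ 9.0000
RHS = x² + y² ≈ 4.5000
Since 9.0000 ≠ 4.5000, the equation fails at this point, so it cannot hold for all real values of x and y for which both sides are defined.
The correct expansion is (x+y)² = x² + 2xy + y²; the cross term 2xy is missing.

Conclusion: False.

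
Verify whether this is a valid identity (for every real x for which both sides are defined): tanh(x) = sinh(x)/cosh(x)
Yes, this is an identity.

Claim: tanh(x) = sinh(x)/cosh(x).
Reasoning: tanh(x) is defined as sinh(x)/cosh(x) = (e^x - e^-x)/(e^x + e^-x); cosh(x) ≥ 1 is never zero, so this holds for every real x.
So the two sides agree for every real x for which both sides are defined.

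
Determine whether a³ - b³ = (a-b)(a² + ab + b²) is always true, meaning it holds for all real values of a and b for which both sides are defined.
Claim: a³ - b³ = (a-b)(a² + ab + b²).
Reasoning: Expand the right side: (a-b)(a² + ab + b²) = a³ + a²b + ab² - a²b - ab² - b³ = a³ - b³ (the middle terms cancel in pairs).
So the two sides agree for all real values of a and b for which both sides are defined.

Conclusion: Yes, this is an identity.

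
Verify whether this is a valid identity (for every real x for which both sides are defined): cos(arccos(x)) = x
Yes, this is an identity.

Claim: cos(arccos(x)) = x.
Reasoning: For -1 ≤ x ≤ 1 (where arccos is defined), arccos(x) is by definition an angle whose cosine equals x. Taking the cosine of that angle returns x. (Note the other order, arccos(cos x) = x, is NOT an identity.)
So the two sides agree for every real x for which both sides are defined.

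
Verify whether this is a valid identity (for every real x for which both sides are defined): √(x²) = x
No, this is NOT an identity.

Claim: √(x²) = x.
Test a specific point where both sides are defined: x = -2.
LHS = √(x²) ≈ 2.0000
RHS = x ≈ -2.0000
Since 2.0000 ≠ -2.0000, the equation fails at this point, so it cannot hold for every real x for which both sides are defined.
√(x²) = |x|, which differs from x whenever x < 0 (both sides are defined for every real x).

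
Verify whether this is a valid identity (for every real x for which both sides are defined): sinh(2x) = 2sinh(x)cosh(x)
Yes, this is an identity.

Claim: sinh(2x) = 2sinh(x)cosh(x).
Reasoning: 2sinh(x)cosh(x) = 2 · (e^x - e^-x)/2 · (e^x + e^-x)/2 = (e^(2x) - e^(-2x))/2 = sinh(2x).
So the two sides agree for every real x for which both sides are defined.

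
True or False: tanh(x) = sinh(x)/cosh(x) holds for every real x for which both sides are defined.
Claim: tanh(x) = sinh(x)/cosh(x).
Reasoning: tanh(x) is defined as sinh(x)/cosh(x) = (e^x - e^-x)/(e^x + e^-x); cosh(x) ≥ 1 is never zero, so this holds for every real x.
So the two sides agree for every real x for which both sides are defined.

Conclusion: True.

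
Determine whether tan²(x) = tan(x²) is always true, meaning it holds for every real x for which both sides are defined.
Claim: tan²(x) = tan(x²).
Test a specific point where both sides are defined: x = π/3.
LHS = tan²(x) ≈ 3.0000
RHS = tan(x²) ≈ 1.9485
Since 3.0000 ≠ 1.9485, the equation fails at this point, so it cannot hold for every real x for which both sides are defined.
tan²(x) means (tan x)², squaring the output; tan(x²) squares the input. These are different functions.

Conclusion: No, this is NOT an identity.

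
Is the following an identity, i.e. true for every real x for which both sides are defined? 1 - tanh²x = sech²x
Claim: 1 - tanh²x = sech²x.
Reasoning: Divide cosh²x - sinh²x = 1 through by cosh²x (never zero): 1 - tanh²x = 1/cosh²x = sech²x.
So the two sides agree for every real x for which both sides are defined.

Conclusion: Yes, this is an identity.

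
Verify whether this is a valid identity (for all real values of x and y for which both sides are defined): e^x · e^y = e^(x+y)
Yes, this is an identity.

Claim: e^x · e^y = e^(x+y).
Reasoning: This is the law of exponents for a common base: multiplying powers adds exponents. E.g. from the series, (Σ x^j/j!)(Σ y^k/k!) = Σ_m (Σ_{j+k=m} x^j y^k/(j!k!)) = Σ_m (x+y)^m/m! by the binomial theorem.
So the two sides agree for all real values of x and y for which both sides are defined.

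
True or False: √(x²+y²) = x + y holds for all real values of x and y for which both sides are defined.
Claim: √(x²+y²) = x + y.
Test a specific point where both sides are defined: x = -3, y = 5.
LHS = √(x²+y²) ≈ 5.8310
RHS = x + y ≈ 2.0000
Since 5.8310 ≠ 2.0000, the equation fails at this point, so it cannot hold for all real values of x and y for which both sides are defined.
(x+y)² = x² + 2xy + y², not x² + y², so the square root does not split this way.

Conclusion: False.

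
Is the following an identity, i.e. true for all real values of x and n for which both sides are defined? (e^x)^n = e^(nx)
Claim: (e^x)^n = e^(nx).
Reasoning: e^x is a positive real number, and for a positive base B and real exponent n, B^n = e^(n·ln B). With B = e^x, ln B = x, so (e^x)^n = e^(n·x).
So the two sides agree for all real values of x and n for which both sides are defined.

Conclusion: Yes, this is an identity.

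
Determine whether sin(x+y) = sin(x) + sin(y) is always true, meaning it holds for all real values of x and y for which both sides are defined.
No, this is NOT an identity.

Claim: sin(x+y) = sin(x) + sin(y).
Test a specific point where both sides are defined: x = -π/6, y = 3π/4.
LHS = sin(x+y) ≈ 0.9659
RHS = sin(x) + sin(y) ≈ 0.2071
Since 0.9659 ≠ 0.2071, the equation fails at this point, so it cannot hold for all real values of x and y for which both sides are defined.
The correct expansion is sin(x+y) = sin(x)cos(y) + cos(x)sin(y); sine is not additive.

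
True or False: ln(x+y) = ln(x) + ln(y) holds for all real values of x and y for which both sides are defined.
Claim: ln(x+y) = ln(x) + ln(y).
Test a specific point where both sides are defined: x = 5, y = 2.
LHS = ln(x+y) ≈ 1.9459
RHS = ln(x) + ln(y) ≈ 2.3026
Since 1.9459 ≠ 2.3026, the equation fails at this point, so it cannot hold for all real values of x and y for which both sides are defined.
ln(x) + ln(y) = ln(xy), not ln(x+y).

Conclusion: False.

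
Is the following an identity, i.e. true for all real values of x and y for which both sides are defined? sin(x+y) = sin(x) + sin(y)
Claim: sin(x+y) = sin(x) + sin(y).
Test a specific point where both sides are defined: x = 3π/4, y = -π/6.
LHS = sin(x+y) ≈ 0.9659
RHS = sin(x) + sin(y) ≈ 0.2071
Since 0.9659 ≠ 0.2071, the equation fails at this point, so it cannot hold for all real values of x and y for which both sides are defined.
The correct expansion is sin(x+y) = sin(x)cos(y) + cos(x)sin(y); sine is not additive.

Conclusion: No, this is NOT an identity.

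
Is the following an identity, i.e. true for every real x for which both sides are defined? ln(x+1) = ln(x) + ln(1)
No, this is NOT an identity.

Claim: ln(x+1) = ln(x) + ln(1).
Test a specific point where both sides are defined: x = 5.
LHS = ln(x+1) ≈ 1.7918
RHS = ln(x) + ln(1) ≈ 1.6094
Since 1.7918 ≠ 1.6094, the equation fails at this point, so it cannot hold for every real x for which both sides are defined.
ln(1) = 0, so the right side is just ln(x), which differs from ln(x+1).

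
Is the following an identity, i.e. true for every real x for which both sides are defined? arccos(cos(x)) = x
No, this is NOT an identity.

Claim: arccos(cos(x)) = x.
Test a specific point where both sides are defined: x = -π/4.
LHS = arccos(cos(x)) ≈ 0.7854
RHS = x ≈ -0.7854
Since 0.7854 ≠ -0.7854, the equation fails at this point, so it cannot hold for every real x for which both sides are defined.
arccos only returns values in [0, π], so arccos(cos(x)) = x holds only for x in that interval, not for all real x.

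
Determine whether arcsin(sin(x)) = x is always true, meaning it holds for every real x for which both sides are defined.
No, this is NOT an identity.

Claim: arcsin(sin(x)) = x.
Test a specific point where both sides are defined: x = π.
LHS = arcsin(sin(x)) ≈ 0.0000
RHS = x ≈ 3.1416
Since 0.0000 ≠ 3.1416, the equation fails at this point, so it cannot hold for every real x for which both sides are defined.
arcsin only returns values in [-π/2, π/2], so arcsin(sin(x)) = x holds only for x in that interval, not for all real x.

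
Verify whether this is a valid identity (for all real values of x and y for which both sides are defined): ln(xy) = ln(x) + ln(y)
Yes, this is an identity.

Claim: ln(xy) = ln(x) + ln(y).
Reasoning: Both sides are simultaneously defined only when x, y > 0. Write x = e^p, y = e^q (p = ln x, q = ln y). Then xy = e^p · e^q = e^(p+q), so ln(xy) = p + q = ln(x) + ln(y).
So the two sides agree for all real values of x and y for which both sides are defined.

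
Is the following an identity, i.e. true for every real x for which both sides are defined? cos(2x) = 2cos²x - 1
Claim: cos(2x) = 2cos²x - 1.
Reasoning: cos(2x) = cos²x - sin²x. Replace sin²x by 1 - cos²x: cos²x - (1 - cos²x) = 2cos²x - 1.
So the two sides agree for every real x for which both sides are defined.

Conclusion: Yes, this is an identity.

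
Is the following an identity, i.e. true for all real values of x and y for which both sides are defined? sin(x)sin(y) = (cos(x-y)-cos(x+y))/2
Claim: sin(x)sin(y) = (cos(x-y)-cos(x+y))/2.
Reasoning: cos(x-y) = cos(x)cos(y) + sin(x)sin(y) and cos(x+y) = cos(x)cos(y) - sin(x)sin(y). Subtracting, cos(x-y) - cos(x+y) = 2sin(x)sin(y); divide by 2.
So the two sides agree for all real values of x and y for which both sides are defined.

Conclusion: Yes, this is an identity.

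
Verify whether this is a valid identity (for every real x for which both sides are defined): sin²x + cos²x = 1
Yes, this is an identity.

Claim: sin²x + cos²x = 1.
Reasoning: The point (cos x, sin x) lies on the unit circle X² + Y² = 1, so cos²x + sin²x = 1 for every real x.
So the two sides agree for every real x for which both sides are defined.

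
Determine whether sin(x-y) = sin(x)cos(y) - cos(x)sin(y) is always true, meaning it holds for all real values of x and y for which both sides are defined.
Yes, this is an identity.

Claim: sin(x-y) = sin(x)cos(y) - cos(x)sin(y).
Reasoning: Replace y by -y in sin(x+y) = sin(x)cos(y) + cos(x)sin(y) and use cos(-y) = cos(y), sin(-y) = -sin(y): sin(x-y) = sin(x)cos(y) - cos(x)sin(y).
So the two sides agree for all real values of x and y for which both sides are defined.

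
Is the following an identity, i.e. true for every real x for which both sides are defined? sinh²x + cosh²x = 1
Claim: sinh²x + cosh²x = 1.
Test a specific point where both sides are defined: x = -3.
LHS = sinh²x + cosh²x ≈ 201.7156
RHS = 1 ≈ 1.0000
Since 201.7156 ≠ 1.0000, the equation fails at this point, so it cannot hold for every real x for which both sides are defined.
The correct hyperbolic identity is cosh²x - sinh²x = 1 (a difference); the sum sinh²x + cosh²x equals cosh(2x).

Conclusion: No, this is NOT an identity.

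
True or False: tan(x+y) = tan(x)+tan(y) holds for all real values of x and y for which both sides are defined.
Claim: tan(x+y) = tan(x)+tan(y).
Test a specific point where both sides are defined: x = π/3, y = -π/4.
LHS = tan(x+y) ≈ 0.2679
RHS = tan(x)+tan(y) ≈ 0.7321
Since 0.2679 ≠ 0.7321, the equation fails at this point, so it cannot hold for all real values of x and y for which both sides are defined.
The correct formula is tan(x+y) = (tan(x) + tan(y))/(1 - tan(x)tan(y)).

Conclusion: False.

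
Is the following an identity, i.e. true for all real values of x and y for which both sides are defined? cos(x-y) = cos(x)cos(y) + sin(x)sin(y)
Yes, this is an identity.

Claim: cos(x-y) = cos(x)cos(y) + sin(x)sin(y).
Reasoning: Replace y by -y in cos(x+y) = cos(x)cos(y) - sin(x)sin(y) and use cos(-y) = cos(y), sin(-y) = -sin(y): cos(x-y) = cos(x)cos(y) + sin(x)sin(y).
So the two sides agree for all real values of x and y for which both sides are defined.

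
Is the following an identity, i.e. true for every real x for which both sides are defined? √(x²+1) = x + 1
No, this is NOT an identity.

Claim: √(x²+1) = x + 1.
Test a specific point where both sides are defined: x = 3/2.
LHS = √(x²+1) ≈ 1.8028
RHS = x + 1 ≈ 2.5000
Since 1.8028 ≠ 2.5000, the equation fails at this point, so it cannot hold for every real x for which both sides are defined.
(x+1)² = x² + 2x + 1 ≠ x² + 1 unless x = 0.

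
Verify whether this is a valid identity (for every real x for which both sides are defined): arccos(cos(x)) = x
No, this is NOT an identity.

Claim: arccos(cos(x)) = x.
Test a specific point where both sides are defined: x = -π/4.
LHS = arccos(cos(x)) ≈ 0.7854
RHS = x ≈ -0.7854
Since 0.7854 ≠ -0.7854, the equation fails at this point, so it cannot hold for every real x for which both sides are defined.
arccos only returns values in [0, π], so arccos(cos(x)) = x holds only for x in that interval, not for all real x.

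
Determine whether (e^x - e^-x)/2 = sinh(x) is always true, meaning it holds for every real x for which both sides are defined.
Yes, this is an identity.

Claim: (e^x - e^-x)/2 = sinh(x).
Reasoning: This is exactly the definition of the hyperbolic sine: sinh(x) := (e^x - e^-x)/2.
So the two sides agree for every real x for which both sides are defined.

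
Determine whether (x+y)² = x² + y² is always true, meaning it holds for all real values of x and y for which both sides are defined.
Claim: (x+y)² = x² + y².
Test a specific point where both sides are defined: x = 1/2, y = -2.
LHS = (x+y)² ≈ 2.2500
RHS = x² + y² ≈ 4.2500
Since 2.2500 ≠ 4.2500, the equation fails at this point, so it cannot hold for all real values of x and y for which both sides are defined.
The correct expansion is (x+y)² = x² + 2xy + y²; the cross term 2xy is missing.

Conclusion: No, this is NOT an identity.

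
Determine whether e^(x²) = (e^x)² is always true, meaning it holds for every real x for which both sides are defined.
Claim: e^(x²) = (e^x)².
Test a specific point where both sides are defined: x = -3.
LHS = e^(x²) ≈ 8103.0839
RHS = (e^x)² ≈ 0.0025
Since 8103.0839 ≠ 0.0025, the equation fails at this point, so it cannot hold for every real x for which both sides are defined.
(e^x)² = e^(2x), and 2x ≠ x² in general.

Conclusion: No, this is NOT an identity.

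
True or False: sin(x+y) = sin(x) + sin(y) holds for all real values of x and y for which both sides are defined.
Claim: sin(x+y) = sin(x) + sin(y).
Test a specific point where both sides are defined: x = π/2, y = -π/6.
LHS = sin(x+y) ≈ 0.8660
RHS = sin(x) + sin(y) ≈ 0.5000
Since 0.8660 ≠ 0.5000, the equation fails at this point, so it cannot hold for all real values of x and y for which both sides are defined.
The correct expansion is sin(x+y) = sin(x)cos(y) + cos(x)sin(y); sine is not additive.

Conclusion: False.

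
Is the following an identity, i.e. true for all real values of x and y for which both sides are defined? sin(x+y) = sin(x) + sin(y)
Claim: sin(x+y) = sin(x) + sin(y).
Test a specific point where both sides are defined: x = π, y = 2π/3.
LHS = sin(x+y) ≈ -0.8660
RHS = sin(x) + sin(y) ≈ 0.8660
Since -0.8660 ≠ 0.8660, the equation fails at this point, so it cannot hold for all real values of x and y for which both sides are defined.
The correct expansion is sin(x+y) = sin(x)cos(y) + cos(x)sin(y); sine is not additive.

Conclusion: No, this is NOT an identity.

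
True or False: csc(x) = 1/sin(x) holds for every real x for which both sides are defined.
Claim: csc(x) = 1/sin(x).
Reasoning: csc(x) is by definition the reciprocal of sin(x), wherever sin(x) ≠ 0.
So the two sides agree for every real x for which both sides are defined.

Conclusion: True.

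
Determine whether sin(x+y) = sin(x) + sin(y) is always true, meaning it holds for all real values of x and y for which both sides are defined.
No, this is NOT an identity.

Claim: sin(x+y) = sin(x) + sin(y).
Test a specific point where both sides are defined: x = π, y = 3π/4.
LHS = sin(x+y) ≈ -0.7071
RHS = sin(x) + sin(y) ≈ 0.7071
Since -0.7071 ≠ 0.7071, the equation fails at this point, so it cannot hold for all real values of x and y for which both sides are defined.
The correct expansion is sin(x+y) = sin(x)cos(y) + cos(x)sin(y); sine is not additive.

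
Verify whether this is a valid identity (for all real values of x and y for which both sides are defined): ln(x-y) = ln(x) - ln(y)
No, this is NOT an identity.

Claim: ln(x-y) = ln(x) - ln(y).
Test a specific point where both sides are defined: x = 5, y = 3/2.
LHS = ln(x-y) ≈ 1.2528
RHS = ln(x) - ln(y) ≈ 1.2040
Since 1.2528 ≠ 1.2040, the equation fails at this point, so it cannot hold for all real values of x and y for which both sides are defined.
ln(x) - ln(y) = ln(x/y), not ln(x-y).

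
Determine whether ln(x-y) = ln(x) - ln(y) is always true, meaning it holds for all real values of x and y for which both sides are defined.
No, this is NOT an identity.

Claim: ln(x-y) = ln(x) - ln(y).
Test a specific point where both sides are defined: x = 2, y = 1/2.
LHS = ln(x-y) ≈ 0.4055
RHS = ln(x) - ln(y) ≈ 1.3863
Since 0.4055 ≠ 1.3863, the equation fails at this point, so it cannot hold for all real values of x and y for which both sides are defined.
ln(x) - ln(y) = ln(x/y), not ln(x-y).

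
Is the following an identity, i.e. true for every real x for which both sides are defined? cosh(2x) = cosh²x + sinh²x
Yes, this is an identity.

Claim: cosh(2x) = cosh²x + sinh²x.
Reasoning: cosh²x = (e^(2x) + 2 + e^(-2x))/4 and sinh²x = (e^(2x) - 2 + e^(-2x))/4. Adding gives (2e^(2x) + 2e^(-2x))/4 = (e^(2x) + e^(-2x))/2 = cosh(2x).
So the two sides agree for every real x for which both sides are defined.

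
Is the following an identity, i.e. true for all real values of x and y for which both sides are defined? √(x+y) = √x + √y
No, this is NOT an identity.

Claim: √(x+y) = √x + √y.
Test a specific point where both sides are defined: x = 4, y = 3/2.
LHS = √(x+y) ≈ 2.3452
RHS = √x + √y ≈ 3.2247
Since 2.3452 ≠ 3.2247, the equation fails at this point, so it cannot hold for all real values of x and y for which both sides are defined.
Squaring the right side gives x + 2√(xy) + y, not x + y.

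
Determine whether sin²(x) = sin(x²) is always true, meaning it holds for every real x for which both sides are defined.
No, this is NOT an identity.

Claim: sin²(x) = sin(x²).
Test a specific point where both sides are defined: x = -π/2.
LHS = sin²(x) ≈ 1.0000
RHS = sin(x²) ≈ 0.6243
Since 1.0000 ≠ 0.6243, the equation fails at this point, so it cannot hold for every real x for which both sides are defined.
sin²(x) means (sin x)², squaring the output; sin(x²) squares the input. These are different functions.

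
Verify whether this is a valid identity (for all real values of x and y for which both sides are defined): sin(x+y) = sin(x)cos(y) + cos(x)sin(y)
Claim: sin(x+y) = sin(x)cos(y) + cos(x)sin(y).
Reasoning: By Euler's formula e^(i(x+y)) = e^(ix)·e^(iy) = (cos x + i·sin x)(cos y + i·sin y). The imaginary part of the left side is sin(x+y); the imaginary part of the product is sin(x)cos(y) + cos(x)sin(y).
So the two sides agree for all real values of x and y for which both sides are defined.

Conclusion: Yes, this is an identity.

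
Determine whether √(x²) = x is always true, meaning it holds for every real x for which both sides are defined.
Claim: √(x²) = x.
Test a specific point where both sides are defined: x = -1.
LHS = √(x²) ≈ 1.0000
RHS = x ≈ -1.0000
Since 1.0000 ≠ -1.0000, the equation fails at this point, so it cannot hold for every real x for which both sides are defined.
√(x²) = |x|, which differs from x whenever x < 0 (both sides are defined for every real x).

Conclusion: No, this is NOT an identity.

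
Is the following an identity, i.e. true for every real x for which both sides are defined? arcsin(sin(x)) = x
Claim: arcsin(sin(x)) = x.
Test a specific point where both sides are defined: x = π.
LHS = arcsin(sin(x)) ≈ 0.0000
RHS = x ≈ 3.1416
Since 0.0000 ≠ 3.1416, the equation fails at this point, so it cannot hold for every real x for which both sides are defined.
arcsin only returns values in [-π/2, π/2], so arcsin(sin(x)) = x holds only for x in that interval, not for all real x.

Conclusion: No, this is NOT an identity.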